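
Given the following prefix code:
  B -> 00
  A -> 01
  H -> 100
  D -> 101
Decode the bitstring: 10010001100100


Decoding step by step:
Bits 100 -> H
Bits 100 -> H
Bits 01 -> A
Bits 100 -> H
Bits 100 -> H


Decoded message: HHAHH


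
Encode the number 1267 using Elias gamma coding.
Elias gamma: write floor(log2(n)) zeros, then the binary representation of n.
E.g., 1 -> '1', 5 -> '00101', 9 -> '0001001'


num_bits = floor(log2(1267)) + 1 = 11
leading_zeros = num_bits - 1 = 10
binary(1267) = 10011110011

Elias gamma(1267) = '0000000000' + '10011110011' = 000000000010011110011 (21 bits)


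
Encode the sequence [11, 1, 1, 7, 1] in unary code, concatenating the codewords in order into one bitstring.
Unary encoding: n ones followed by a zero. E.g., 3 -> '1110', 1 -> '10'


Encode each number as n ones followed by a terminating 0:
  11 -> 111111111110 (12 bits)
  1 -> 10 (2 bits)
  1 -> 10 (2 bits)
  7 -> 11111110 (8 bits)
  1 -> 10 (2 bits)
Total length = 12 + 2 + 2 + 8 + 2 = 26 bits.

Unary([11, 1, 1, 7, 1]) = 11111111111010101111111010 (26 bits)


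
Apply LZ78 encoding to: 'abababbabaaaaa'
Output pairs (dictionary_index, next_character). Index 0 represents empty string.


LZ78 encoding steps:
Dictionary: {0: ''}
Step 1: w='' (idx 0), next='a' -> output (0, 'a'), add 'a' as idx 1
Step 2: w='' (idx 0), next='b' -> output (0, 'b'), add 'b' as idx 2
Step 3: w='a' (idx 1), next='b' -> output (1, 'b'), add 'ab' as idx 3
Step 4: w='ab' (idx 3), next='b' -> output (3, 'b'), add 'abb' as idx 4
Step 5: w='ab' (idx 3), next='a' -> output (3, 'a'), add 'aba' as idx 5
Step 6: w='a' (idx 1), next='a' -> output (1, 'a'), add 'aa' as idx 6
Step 7: w='aa' (idx 6), end of input -> output (6, '')


Encoded: [(0, 'a'), (0, 'b'), (1, 'b'), (3, 'b'), (3, 'a'), (1, 'a'), (6, '')]


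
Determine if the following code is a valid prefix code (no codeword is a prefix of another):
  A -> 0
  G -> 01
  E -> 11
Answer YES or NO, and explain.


Checking each pair (does one codeword prefix another?):
  A='0' vs G='01': prefix -- VIOLATION

NO -- this is NOT a valid prefix code. A (0) is a prefix of G (01).


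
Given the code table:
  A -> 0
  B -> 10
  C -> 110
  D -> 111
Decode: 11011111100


Decoding:
110 -> C
111 -> D
111 -> D
0 -> A
0 -> A


Result: CDDAA


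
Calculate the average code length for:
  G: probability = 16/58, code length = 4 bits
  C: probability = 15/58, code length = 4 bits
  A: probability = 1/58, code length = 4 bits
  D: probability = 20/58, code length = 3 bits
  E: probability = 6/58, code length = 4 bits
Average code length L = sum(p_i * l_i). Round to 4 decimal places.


Weighted contributions p_i * l_i:
  G: (16/58) * 4 = 64/58
  C: (15/58) * 4 = 60/58
  A: (1/58) * 4 = 4/58
  D: (20/58) * 3 = 60/58
  E: (6/58) * 4 = 24/58
Sum = (64 + 60 + 4 + 60 + 24)/58 = 212/58

L = 212/58 = 3.6552 bits/symbol


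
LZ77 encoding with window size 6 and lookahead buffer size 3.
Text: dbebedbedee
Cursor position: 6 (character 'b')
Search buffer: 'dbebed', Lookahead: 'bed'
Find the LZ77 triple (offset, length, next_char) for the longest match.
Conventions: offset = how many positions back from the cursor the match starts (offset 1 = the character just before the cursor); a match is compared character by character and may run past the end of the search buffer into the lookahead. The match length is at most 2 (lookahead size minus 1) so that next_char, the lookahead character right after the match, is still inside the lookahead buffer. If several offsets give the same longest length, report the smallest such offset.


Try each offset into the search buffer:
  offset=1 (pos 5, char 'd'): match length 0
  offset=2 (pos 4, char 'e'): match length 0
  offset=3 (pos 3, char 'b'): match length 2
  offset=4 (pos 2, char 'e'): match length 0
  offset=5 (pos 1, char 'b'): match length 2
  offset=6 (pos 0, char 'd'): match length 0
Longest match has length 2, found at offsets 3, 5; take the smallest, offset 3.
next_char = character at position 6 + 2 = 8 -> 'd'

Best match: offset=3, length=2 (matching 'be' starting at position 3)
LZ77 triple: (3, 2, 'd')


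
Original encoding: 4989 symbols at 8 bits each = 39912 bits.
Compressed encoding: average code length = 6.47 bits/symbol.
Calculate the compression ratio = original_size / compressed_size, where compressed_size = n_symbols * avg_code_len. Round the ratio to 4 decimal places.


original_size = n_symbols * orig_bits = 4989 * 8 = 39912 bits
compressed_size = n_symbols * avg_code_len = 4989 * 6.47 = 32278.83 bits
ratio = original_size / compressed_size = 39912 / 32278.83 = 1.2365

Compression ratio = 1.2365


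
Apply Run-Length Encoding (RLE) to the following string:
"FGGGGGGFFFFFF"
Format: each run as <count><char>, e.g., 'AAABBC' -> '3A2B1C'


Scanning runs left to right:
  i=0: run of 'F' x 1 -> '1F'
  i=1: run of 'G' x 6 -> '6G'
  i=7: run of 'F' x 6 -> '6F'

RLE = 1F6G6F


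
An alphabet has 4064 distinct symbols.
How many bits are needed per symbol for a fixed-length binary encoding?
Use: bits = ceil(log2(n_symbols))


log2(4064) = 11.9887
Bracket: 2^11 = 2048 < 4064 <= 2^12 = 4096
So ceil(log2(4064)) = 12

bits = ceil(log2(4064)) = ceil(11.9887) = 12 bits


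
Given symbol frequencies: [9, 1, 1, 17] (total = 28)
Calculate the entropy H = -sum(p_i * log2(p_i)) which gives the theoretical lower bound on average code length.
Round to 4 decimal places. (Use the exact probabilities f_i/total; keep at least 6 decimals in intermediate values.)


Per-symbol terms -p_i * log2(p_i) with p_i = f_i/28:
  p = 9/28 = 0.321429: log2(p) = -1.637430, -p*log2(p) = 0.526317
  p = 1/28 = 0.035714: log2(p) = -4.807355, -p*log2(p) = 0.171691
  p = 1/28 = 0.035714: log2(p) = -4.807355, -p*log2(p) = 0.171691
  p = 17/28 = 0.607143: log2(p) = -0.719892, -p*log2(p) = 0.437077
H = 0.526317 + 0.171691 + 0.171691 + 0.437077 = 1.306776

H = 1.3068 bits/symbol


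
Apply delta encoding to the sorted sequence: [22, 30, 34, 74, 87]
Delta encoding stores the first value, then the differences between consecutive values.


First value: 22
Deltas:
  30 - 22 = 8
  34 - 30 = 4
  74 - 34 = 40
  87 - 74 = 13


Delta encoded: [22, 8, 4, 40, 13]


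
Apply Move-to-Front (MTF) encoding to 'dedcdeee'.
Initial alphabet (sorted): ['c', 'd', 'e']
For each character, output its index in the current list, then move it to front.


MTF encoding:
'd': index 1 in ['c', 'd', 'e'] -> ['d', 'c', 'e']
'e': index 2 in ['d', 'c', 'e'] -> ['e', 'd', 'c']
'd': index 1 in ['e', 'd', 'c'] -> ['d', 'e', 'c']
'c': index 2 in ['d', 'e', 'c'] -> ['c', 'd', 'e']
'd': index 1 in ['c', 'd', 'e'] -> ['d', 'c', 'e']
'e': index 2 in ['d', 'c', 'e'] -> ['e', 'd', 'c']
'e': index 0 in ['e', 'd', 'c'] -> ['e', 'd', 'c']
'e': index 0 in ['e', 'd', 'c'] -> ['e', 'd', 'c']


Output: [1, 2, 1, 2, 1, 2, 0, 0]


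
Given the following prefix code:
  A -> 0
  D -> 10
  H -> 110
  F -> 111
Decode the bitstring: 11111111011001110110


Decoding step by step:
Bits 111 -> F
Bits 111 -> F
Bits 110 -> H
Bits 110 -> H
Bits 0 -> A
Bits 111 -> F
Bits 0 -> A
Bits 110 -> H


Decoded message: FFHHAFAH


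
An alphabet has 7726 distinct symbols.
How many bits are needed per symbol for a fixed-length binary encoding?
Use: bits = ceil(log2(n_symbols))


log2(7726) = 12.9155
Bracket: 2^12 = 4096 < 7726 <= 2^13 = 8192
So ceil(log2(7726)) = 13

bits = ceil(log2(7726)) = ceil(12.9155) = 13 bits


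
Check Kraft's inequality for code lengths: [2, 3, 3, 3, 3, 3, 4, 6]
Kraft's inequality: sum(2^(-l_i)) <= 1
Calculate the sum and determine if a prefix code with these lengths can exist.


Sum = 2^(-2) + 2^(-3) + 2^(-3) + 2^(-3) + 2^(-3) + 2^(-3) + 2^(-4) + 2^(-6)
    = 0.25 + 0.125 + 0.125 + 0.125 + 0.125 + 0.125 + 0.0625 + 0.015625
    = 61/64 = 0.953125
Since 0.953125 <= 1, Kraft's inequality IS satisfied.
A prefix code with these lengths CAN exist.

Kraft sum = 0.953125. Satisfied.


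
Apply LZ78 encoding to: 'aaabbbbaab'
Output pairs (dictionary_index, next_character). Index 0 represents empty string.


LZ78 encoding steps:
Dictionary: {0: ''}
Step 1: w='' (idx 0), next='a' -> output (0, 'a'), add 'a' as idx 1
Step 2: w='a' (idx 1), next='a' -> output (1, 'a'), add 'aa' as idx 2
Step 3: w='' (idx 0), next='b' -> output (0, 'b'), add 'b' as idx 3
Step 4: w='b' (idx 3), next='b' -> output (3, 'b'), add 'bb' as idx 4
Step 5: w='b' (idx 3), next='a' -> output (3, 'a'), add 'ba' as idx 5
Step 6: w='a' (idx 1), next='b' -> output (1, 'b'), add 'ab' as idx 6


Encoded: [(0, 'a'), (1, 'a'), (0, 'b'), (3, 'b'), (3, 'a'), (1, 'b')]


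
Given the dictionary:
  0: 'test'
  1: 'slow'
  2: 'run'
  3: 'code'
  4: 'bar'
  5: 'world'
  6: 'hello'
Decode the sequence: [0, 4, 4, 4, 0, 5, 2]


Look up each index in the dictionary:
  0 -> 'test'
  4 -> 'bar'
  4 -> 'bar'
  4 -> 'bar'
  0 -> 'test'
  5 -> 'world'
  2 -> 'run'

Decoded: "test bar bar bar test world run"


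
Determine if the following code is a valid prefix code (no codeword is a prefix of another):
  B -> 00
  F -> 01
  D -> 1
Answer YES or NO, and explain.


Checking each pair (does one codeword prefix another?):
  B='00' vs F='01': no prefix
  B='00' vs D='1': no prefix
  F='01' vs B='00': no prefix
  F='01' vs D='1': no prefix
  D='1' vs B='00': no prefix
  D='1' vs F='01': no prefix
No violation found over all pairs.

YES -- this is a valid prefix code. No codeword is a prefix of any other codeword.


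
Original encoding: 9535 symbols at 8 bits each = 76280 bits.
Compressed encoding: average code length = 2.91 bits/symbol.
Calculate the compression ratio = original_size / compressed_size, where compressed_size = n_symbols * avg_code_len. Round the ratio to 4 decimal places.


original_size = n_symbols * orig_bits = 9535 * 8 = 76280 bits
compressed_size = n_symbols * avg_code_len = 9535 * 2.91 = 27746.85 bits
ratio = original_size / compressed_size = 76280 / 27746.85 = 2.7491

Compression ratio = 2.7491


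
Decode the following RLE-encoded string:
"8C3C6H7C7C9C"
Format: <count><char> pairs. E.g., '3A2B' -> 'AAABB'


Expanding each <count><char> pair:
  8C -> 'CCCCCCCC'
  3C -> 'CCC'
  6H -> 'HHHHHH'
  7C -> 'CCCCCCC'
  7C -> 'CCCCCCC'
  9C -> 'CCCCCCCCC'

Decoded = CCCCCCCCCCCHHHHHHCCCCCCCCCCCCCCCCCCCCCCC


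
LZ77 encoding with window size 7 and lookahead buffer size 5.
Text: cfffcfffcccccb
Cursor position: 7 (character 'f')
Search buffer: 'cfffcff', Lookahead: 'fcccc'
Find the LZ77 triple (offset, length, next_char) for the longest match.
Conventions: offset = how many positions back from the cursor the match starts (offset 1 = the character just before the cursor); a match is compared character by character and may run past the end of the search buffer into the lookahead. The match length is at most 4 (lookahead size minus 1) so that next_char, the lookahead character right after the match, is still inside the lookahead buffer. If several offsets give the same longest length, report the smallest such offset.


Try each offset into the search buffer:
  offset=1 (pos 6, char 'f'): match length 1
  offset=2 (pos 5, char 'f'): match length 1
  offset=3 (pos 4, char 'c'): match length 0
  offset=4 (pos 3, char 'f'): match length 2
  offset=5 (pos 2, char 'f'): match length 1
  offset=6 (pos 1, char 'f'): match length 1
  offset=7 (pos 0, char 'c'): match length 0
Longest match has length 2 at offset 4.
next_char = character at position 7 + 2 = 9 -> 'c'

Best match: offset=4, length=2 (matching 'fc' starting at position 3)
LZ77 triple: (4, 2, 'c')


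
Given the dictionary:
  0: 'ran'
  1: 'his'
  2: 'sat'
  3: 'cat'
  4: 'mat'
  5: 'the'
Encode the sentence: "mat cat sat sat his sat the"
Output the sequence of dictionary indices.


Look up each word in the dictionary:
  'mat' -> 4
  'cat' -> 3
  'sat' -> 2
  'sat' -> 2
  'his' -> 1
  'sat' -> 2
  'the' -> 5

Encoded: [4, 3, 2, 2, 1, 2, 5]


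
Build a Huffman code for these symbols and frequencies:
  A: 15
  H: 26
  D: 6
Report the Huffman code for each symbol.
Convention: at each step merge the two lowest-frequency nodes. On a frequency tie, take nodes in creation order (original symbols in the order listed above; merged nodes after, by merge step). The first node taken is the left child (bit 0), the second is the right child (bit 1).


Huffman tree construction:
Step 1: Merge D(6) + A(15) = 21
Step 2: Merge (D+A)(21) + H(26) = 47
Read each symbol's code off the tree from the root (left child = 0, right child = 1).

Codes:
  A: 01 (length 2)
  H: 1 (length 1)
  D: 00 (length 2)
Average code length: 68/47 = 1.4468 bits/symbol


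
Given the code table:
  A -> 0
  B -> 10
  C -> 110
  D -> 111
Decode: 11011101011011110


Decoding:
110 -> C
111 -> D
0 -> A
10 -> B
110 -> C
111 -> D
10 -> B


Result: CDABCDB


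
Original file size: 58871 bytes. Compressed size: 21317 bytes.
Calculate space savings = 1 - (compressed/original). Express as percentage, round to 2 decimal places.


ratio = compressed/original = 21317/58871 = 0.362097
savings = 1 - ratio = 1 - 0.362097 = 0.637903
as a percentage: 0.637903 * 100 = 63.79%

Space savings = 1 - 21317/58871 = 63.79%


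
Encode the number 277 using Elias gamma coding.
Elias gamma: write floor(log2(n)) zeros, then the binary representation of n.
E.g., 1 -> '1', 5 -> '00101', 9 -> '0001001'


num_bits = floor(log2(277)) + 1 = 9
leading_zeros = num_bits - 1 = 8
binary(277) = 100010101

Elias gamma(277) = '00000000' + '100010101' = 00000000100010101 (17 bits)


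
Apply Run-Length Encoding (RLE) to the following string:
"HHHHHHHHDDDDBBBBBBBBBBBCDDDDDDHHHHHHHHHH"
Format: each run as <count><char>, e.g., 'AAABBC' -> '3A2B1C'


Scanning runs left to right:
  i=0: run of 'H' x 8 -> '8H'
  i=8: run of 'D' x 4 -> '4D'
  i=12: run of 'B' x 11 -> '11B'
  i=23: run of 'C' x 1 -> '1C'
  i=24: run of 'D' x 6 -> '6D'
  i=30: run of 'H' x 10 -> '10H'

RLE = 8H4D11B1C6D10H


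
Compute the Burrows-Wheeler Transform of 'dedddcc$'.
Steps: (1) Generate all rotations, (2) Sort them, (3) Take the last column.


Rotations (sorted):
  0: $dedddcc -> last char: c
  1: c$dedddc -> last char: c
  2: cc$deddd -> last char: d
  3: dcc$dedd -> last char: d
  4: ddcc$ded -> last char: d
  5: dddcc$de -> last char: e
  6: dedddcc$ -> last char: $
  7: edddcc$d -> last char: d


BWT = ccddde$d


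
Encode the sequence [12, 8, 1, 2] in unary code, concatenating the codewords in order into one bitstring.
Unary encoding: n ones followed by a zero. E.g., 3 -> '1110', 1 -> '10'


Encode each number as n ones followed by a terminating 0:
  12 -> 1111111111110 (13 bits)
  8 -> 111111110 (9 bits)
  1 -> 10 (2 bits)
  2 -> 110 (3 bits)
Total length = 13 + 9 + 2 + 3 = 27 bits.

Unary([12, 8, 1, 2]) = 111111111111011111111010110 (27 bits)


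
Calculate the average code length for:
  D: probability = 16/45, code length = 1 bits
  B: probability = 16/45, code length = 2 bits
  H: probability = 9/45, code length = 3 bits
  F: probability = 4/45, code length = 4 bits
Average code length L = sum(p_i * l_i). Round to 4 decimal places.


Weighted contributions p_i * l_i:
  D: (16/45) * 1 = 16/45
  B: (16/45) * 2 = 32/45
  H: (9/45) * 3 = 27/45
  F: (4/45) * 4 = 16/45
Sum = (16 + 32 + 27 + 16)/45 = 91/45

L = 91/45 = 2.0222 bits/symbol


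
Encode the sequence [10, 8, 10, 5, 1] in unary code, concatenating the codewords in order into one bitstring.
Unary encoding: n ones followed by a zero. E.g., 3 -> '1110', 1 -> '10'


Encode each number as n ones followed by a terminating 0:
  10 -> 11111111110 (11 bits)
  8 -> 111111110 (9 bits)
  10 -> 11111111110 (11 bits)
  5 -> 111110 (6 bits)
  1 -> 10 (2 bits)
Total length = 11 + 9 + 11 + 6 + 2 = 39 bits.

Unary([10, 8, 10, 5, 1]) = 111111111101111111101111111111011111010 (39 bits)


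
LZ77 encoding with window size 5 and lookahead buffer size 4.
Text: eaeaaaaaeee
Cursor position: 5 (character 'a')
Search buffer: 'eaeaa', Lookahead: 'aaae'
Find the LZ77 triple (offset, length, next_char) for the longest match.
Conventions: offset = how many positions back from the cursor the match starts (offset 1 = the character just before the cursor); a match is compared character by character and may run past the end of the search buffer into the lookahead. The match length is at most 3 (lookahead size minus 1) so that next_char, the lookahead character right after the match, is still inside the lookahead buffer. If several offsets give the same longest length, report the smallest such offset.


Try each offset into the search buffer:
  offset=1 (pos 4, char 'a'): match length 3
  offset=2 (pos 3, char 'a'): match length 3
  offset=3 (pos 2, char 'e'): match length 0
  offset=4 (pos 1, char 'a'): match length 1
  offset=5 (pos 0, char 'e'): match length 0
Longest match has length 3, found at offsets 1, 2; take the smallest, offset 1.
next_char = character at position 5 + 3 = 8 -> 'e'

Best match: offset=1, length=3 (matching 'aaa' starting at position 4)
LZ77 triple: (1, 3, 'e')


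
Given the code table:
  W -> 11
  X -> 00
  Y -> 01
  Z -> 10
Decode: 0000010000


Decoding:
00 -> X
00 -> X
01 -> Y
00 -> X
00 -> X


Result: XXYXX


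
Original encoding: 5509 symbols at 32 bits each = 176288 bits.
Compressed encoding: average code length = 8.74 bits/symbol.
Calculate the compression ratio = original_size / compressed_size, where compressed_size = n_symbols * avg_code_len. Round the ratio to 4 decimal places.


original_size = n_symbols * orig_bits = 5509 * 32 = 176288 bits
compressed_size = n_symbols * avg_code_len = 5509 * 8.74 = 48148.66 bits
ratio = original_size / compressed_size = 176288 / 48148.66 = 3.6613

Compression ratio = 3.6613


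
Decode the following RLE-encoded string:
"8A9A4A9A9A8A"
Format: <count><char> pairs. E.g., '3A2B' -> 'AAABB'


Expanding each <count><char> pair:
  8A -> 'AAAAAAAA'
  9A -> 'AAAAAAAAA'
  4A -> 'AAAA'
  9A -> 'AAAAAAAAA'
  9A -> 'AAAAAAAAA'
  8A -> 'AAAAAAAA'

Decoded = AAAAAAAAAAAAAAAAAAAAAAAAAAAAAAAAAAAAAAAAAAAAAAA


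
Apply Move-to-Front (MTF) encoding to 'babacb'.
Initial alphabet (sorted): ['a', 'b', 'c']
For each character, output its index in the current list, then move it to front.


MTF encoding:
'b': index 1 in ['a', 'b', 'c'] -> ['b', 'a', 'c']
'a': index 1 in ['b', 'a', 'c'] -> ['a', 'b', 'c']
'b': index 1 in ['a', 'b', 'c'] -> ['b', 'a', 'c']
'a': index 1 in ['b', 'a', 'c'] -> ['a', 'b', 'c']
'c': index 2 in ['a', 'b', 'c'] -> ['c', 'a', 'b']
'b': index 2 in ['c', 'a', 'b'] -> ['b', 'c', 'a']


Output: [1, 1, 1, 1, 2, 2]


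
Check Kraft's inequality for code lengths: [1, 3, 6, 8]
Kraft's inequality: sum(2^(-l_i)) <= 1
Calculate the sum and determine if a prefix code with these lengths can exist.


Sum = 2^(-1) + 2^(-3) + 2^(-6) + 2^(-8)
    = 0.5 + 0.125 + 0.015625 + 0.00390625
    = 165/256 = 0.64453125
Since 0.64453125 <= 1, Kraft's inequality IS satisfied.
A prefix code with these lengths CAN exist.

Kraft sum = 0.64453125. Satisfied.


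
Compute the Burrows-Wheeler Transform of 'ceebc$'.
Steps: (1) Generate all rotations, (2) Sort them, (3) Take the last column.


Rotations (sorted):
  0: $ceebc -> last char: c
  1: bc$cee -> last char: e
  2: c$ceeb -> last char: b
  3: ceebc$ -> last char: $
  4: ebc$ce -> last char: e
  5: eebc$c -> last char: c


BWT = ceb$ec


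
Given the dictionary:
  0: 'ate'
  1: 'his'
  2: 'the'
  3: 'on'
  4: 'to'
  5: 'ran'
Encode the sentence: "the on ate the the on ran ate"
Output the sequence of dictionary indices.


Look up each word in the dictionary:
  'the' -> 2
  'on' -> 3
  'ate' -> 0
  'the' -> 2
  'the' -> 2
  'on' -> 3
  'ran' -> 5
  'ate' -> 0

Encoded: [2, 3, 0, 2, 2, 3, 5, 0]


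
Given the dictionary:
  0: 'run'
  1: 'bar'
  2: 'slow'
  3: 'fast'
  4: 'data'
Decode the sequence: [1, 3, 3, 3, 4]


Look up each index in the dictionary:
  1 -> 'bar'
  3 -> 'fast'
  3 -> 'fast'
  3 -> 'fast'
  4 -> 'data'

Decoded: "bar fast fast fast data"


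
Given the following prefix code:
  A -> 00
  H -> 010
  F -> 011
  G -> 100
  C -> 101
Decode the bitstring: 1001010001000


Decoding step by step:
Bits 100 -> G
Bits 101 -> C
Bits 00 -> A
Bits 010 -> H
Bits 00 -> A


Decoded message: GCAHA


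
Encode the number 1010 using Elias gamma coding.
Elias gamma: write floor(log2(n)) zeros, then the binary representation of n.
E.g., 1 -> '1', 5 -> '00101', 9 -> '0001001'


num_bits = floor(log2(1010)) + 1 = 10
leading_zeros = num_bits - 1 = 9
binary(1010) = 1111110010

Elias gamma(1010) = '000000000' + '1111110010' = 0000000001111110010 (19 bits)


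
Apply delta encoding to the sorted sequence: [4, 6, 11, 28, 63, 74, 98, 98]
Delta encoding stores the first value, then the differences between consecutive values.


First value: 4
Deltas:
  6 - 4 = 2
  11 - 6 = 5
  28 - 11 = 17
  63 - 28 = 35
  74 - 63 = 11
  98 - 74 = 24
  98 - 98 = 0


Delta encoded: [4, 2, 5, 17, 35, 11, 24, 0]


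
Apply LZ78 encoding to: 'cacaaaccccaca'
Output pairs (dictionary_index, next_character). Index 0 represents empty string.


LZ78 encoding steps:
Dictionary: {0: ''}
Step 1: w='' (idx 0), next='c' -> output (0, 'c'), add 'c' as idx 1
Step 2: w='' (idx 0), next='a' -> output (0, 'a'), add 'a' as idx 2
Step 3: w='c' (idx 1), next='a' -> output (1, 'a'), add 'ca' as idx 3
Step 4: w='a' (idx 2), next='a' -> output (2, 'a'), add 'aa' as idx 4
Step 5: w='c' (idx 1), next='c' -> output (1, 'c'), add 'cc' as idx 5
Step 6: w='cc' (idx 5), next='a' -> output (5, 'a'), add 'cca' as idx 6
Step 7: w='ca' (idx 3), end of input -> output (3, '')


Encoded: [(0, 'c'), (0, 'a'), (1, 'a'), (2, 'a'), (1, 'c'), (5, 'a'), (3, '')]


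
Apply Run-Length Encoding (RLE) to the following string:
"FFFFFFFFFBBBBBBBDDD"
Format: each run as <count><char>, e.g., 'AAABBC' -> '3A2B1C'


Scanning runs left to right:
  i=0: run of 'F' x 9 -> '9F'
  i=9: run of 'B' x 7 -> '7B'
  i=16: run of 'D' x 3 -> '3D'

RLE = 9F7B3D


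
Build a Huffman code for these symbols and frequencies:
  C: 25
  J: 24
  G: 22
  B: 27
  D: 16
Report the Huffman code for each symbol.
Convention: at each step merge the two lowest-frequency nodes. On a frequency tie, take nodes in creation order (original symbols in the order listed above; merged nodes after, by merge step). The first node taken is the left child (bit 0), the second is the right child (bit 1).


Huffman tree construction:
Step 1: Merge D(16) + G(22) = 38
Step 2: Merge J(24) + C(25) = 49
Step 3: Merge B(27) + (D+G)(38) = 65
Step 4: Merge (J+C)(49) + (B+(D+G))(65) = 114
Read each symbol's code off the tree from the root (left child = 0, right child = 1).

Codes:
  C: 01 (length 2)
  J: 00 (length 2)
  G: 111 (length 3)
  B: 10 (length 2)
  D: 110 (length 3)
Average code length: 266/114 = 2.3333 bits/symbol


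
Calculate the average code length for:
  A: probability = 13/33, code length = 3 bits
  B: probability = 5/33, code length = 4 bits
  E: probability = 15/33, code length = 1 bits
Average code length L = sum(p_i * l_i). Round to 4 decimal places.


Weighted contributions p_i * l_i:
  A: (13/33) * 3 = 39/33
  B: (5/33) * 4 = 20/33
  E: (15/33) * 1 = 15/33
Sum = (39 + 20 + 15)/33 = 74/33

L = 74/33 = 2.2424 bits/symbol


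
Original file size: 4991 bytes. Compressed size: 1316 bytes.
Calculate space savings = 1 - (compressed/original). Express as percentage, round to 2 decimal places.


ratio = compressed/original = 1316/4991 = 0.263675
savings = 1 - ratio = 1 - 0.263675 = 0.736325
as a percentage: 0.736325 * 100 = 73.63%

Space savings = 1 - 1316/4991 = 73.63%


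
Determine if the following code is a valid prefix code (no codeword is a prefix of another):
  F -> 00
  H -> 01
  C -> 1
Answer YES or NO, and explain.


Checking each pair (does one codeword prefix another?):
  F='00' vs H='01': no prefix
  F='00' vs C='1': no prefix
  H='01' vs F='00': no prefix
  H='01' vs C='1': no prefix
  C='1' vs F='00': no prefix
  C='1' vs H='01': no prefix
No violation found over all pairs.

YES -- this is a valid prefix code. No codeword is a prefix of any other codeword.


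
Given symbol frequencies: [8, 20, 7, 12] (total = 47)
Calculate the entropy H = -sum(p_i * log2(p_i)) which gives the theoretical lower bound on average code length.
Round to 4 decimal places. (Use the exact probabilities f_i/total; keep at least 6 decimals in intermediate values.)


Per-symbol terms -p_i * log2(p_i) with p_i = f_i/47:
  p = 8/47 = 0.170213: log2(p) = -2.554589, -p*log2(p) = 0.434824
  p = 20/47 = 0.425532: log2(p) = -1.232661, -p*log2(p) = 0.524536
  p = 7/47 = 0.148936: log2(p) = -2.747234, -p*log2(p) = 0.409163
  p = 12/47 = 0.255319: log2(p) = -1.969626, -p*log2(p) = 0.502883
H = 0.434824 + 0.524536 + 0.409163 + 0.502883 = 1.871406

H = 1.8714 bits/symbol


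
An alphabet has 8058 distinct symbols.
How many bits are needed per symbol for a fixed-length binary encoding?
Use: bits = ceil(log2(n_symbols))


log2(8058) = 12.9762
Bracket: 2^12 = 4096 < 8058 <= 2^13 = 8192
So ceil(log2(8058)) = 13

bits = ceil(log2(8058)) = ceil(12.9762) = 13 bits


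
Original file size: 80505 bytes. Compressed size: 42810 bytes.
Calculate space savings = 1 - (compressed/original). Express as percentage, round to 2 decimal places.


ratio = compressed/original = 42810/80505 = 0.531768
savings = 1 - ratio = 1 - 0.531768 = 0.468232
as a percentage: 0.468232 * 100 = 46.82%

Space savings = 1 - 42810/80505 = 46.82%


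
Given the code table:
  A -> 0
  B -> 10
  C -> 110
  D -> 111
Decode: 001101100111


Decoding:
0 -> A
0 -> A
110 -> C
110 -> C
0 -> A
111 -> D


Result: AACCAD


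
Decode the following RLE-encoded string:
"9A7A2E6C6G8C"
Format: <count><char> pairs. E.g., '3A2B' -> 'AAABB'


Expanding each <count><char> pair:
  9A -> 'AAAAAAAAA'
  7A -> 'AAAAAAA'
  2E -> 'EE'
  6C -> 'CCCCCC'
  6G -> 'GGGGGG'
  8C -> 'CCCCCCCC'

Decoded = AAAAAAAAAAAAAAAAEECCCCCCGGGGGGCCCCCCCC


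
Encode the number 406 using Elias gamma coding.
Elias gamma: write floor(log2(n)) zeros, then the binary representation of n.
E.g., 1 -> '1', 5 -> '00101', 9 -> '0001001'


num_bits = floor(log2(406)) + 1 = 9
leading_zeros = num_bits - 1 = 8
binary(406) = 110010110

Elias gamma(406) = '00000000' + '110010110' = 00000000110010110 (17 bits)


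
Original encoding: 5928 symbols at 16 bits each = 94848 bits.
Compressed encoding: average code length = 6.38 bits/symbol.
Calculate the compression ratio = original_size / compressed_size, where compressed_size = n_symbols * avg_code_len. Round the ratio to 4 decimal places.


original_size = n_symbols * orig_bits = 5928 * 16 = 94848 bits
compressed_size = n_symbols * avg_code_len = 5928 * 6.38 = 37820.64 bits
ratio = original_size / compressed_size = 94848 / 37820.64 = 2.5078

Compression ratio = 2.5078


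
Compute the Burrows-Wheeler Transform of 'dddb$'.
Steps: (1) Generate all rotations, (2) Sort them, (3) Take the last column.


Rotations (sorted):
  0: $dddb -> last char: b
  1: b$ddd -> last char: d
  2: db$dd -> last char: d
  3: ddb$d -> last char: d
  4: dddb$ -> last char: $


BWT = bddd$


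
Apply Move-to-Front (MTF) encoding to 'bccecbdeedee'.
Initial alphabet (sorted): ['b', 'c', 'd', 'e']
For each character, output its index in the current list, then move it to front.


MTF encoding:
'b': index 0 in ['b', 'c', 'd', 'e'] -> ['b', 'c', 'd', 'e']
'c': index 1 in ['b', 'c', 'd', 'e'] -> ['c', 'b', 'd', 'e']
'c': index 0 in ['c', 'b', 'd', 'e'] -> ['c', 'b', 'd', 'e']
'e': index 3 in ['c', 'b', 'd', 'e'] -> ['e', 'c', 'b', 'd']
'c': index 1 in ['e', 'c', 'b', 'd'] -> ['c', 'e', 'b', 'd']
'b': index 2 in ['c', 'e', 'b', 'd'] -> ['b', 'c', 'e', 'd']
'd': index 3 in ['b', 'c', 'e', 'd'] -> ['d', 'b', 'c', 'e']
'e': index 3 in ['d', 'b', 'c', 'e'] -> ['e', 'd', 'b', 'c']
'e': index 0 in ['e', 'd', 'b', 'c'] -> ['e', 'd', 'b', 'c']
'd': index 1 in ['e', 'd', 'b', 'c'] -> ['d', 'e', 'b', 'c']
'e': index 1 in ['d', 'e', 'b', 'c'] -> ['e', 'd', 'b', 'c']
'e': index 0 in ['e', 'd', 'b', 'c'] -> ['e', 'd', 'b', 'c']


Output: [0, 1, 0, 3, 1, 2, 3, 3, 0, 1, 1, 0]


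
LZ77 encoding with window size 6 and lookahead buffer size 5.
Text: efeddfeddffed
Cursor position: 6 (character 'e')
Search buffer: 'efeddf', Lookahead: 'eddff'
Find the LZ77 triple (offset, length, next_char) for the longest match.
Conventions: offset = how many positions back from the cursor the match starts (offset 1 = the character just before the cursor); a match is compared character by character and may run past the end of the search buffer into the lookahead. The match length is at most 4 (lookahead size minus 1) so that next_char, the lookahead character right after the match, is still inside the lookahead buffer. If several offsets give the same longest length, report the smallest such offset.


Try each offset into the search buffer:
  offset=1 (pos 5, char 'f'): match length 0
  offset=2 (pos 4, char 'd'): match length 0
  offset=3 (pos 3, char 'd'): match length 0
  offset=4 (pos 2, char 'e'): match length 4
  offset=5 (pos 1, char 'f'): match length 0
  offset=6 (pos 0, char 'e'): match length 1
Longest match has length 4 at offset 4.
next_char = character at position 6 + 4 = 10 -> 'f'

Best match: offset=4, length=4 (matching 'eddf' starting at position 2)
LZ77 triple: (4, 4, 'f')


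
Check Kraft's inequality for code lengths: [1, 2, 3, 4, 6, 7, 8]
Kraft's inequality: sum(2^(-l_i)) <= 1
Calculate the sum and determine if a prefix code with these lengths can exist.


Sum = 2^(-1) + 2^(-2) + 2^(-3) + 2^(-4) + 2^(-6) + 2^(-7) + 2^(-8)
    = 0.5 + 0.25 + 0.125 + 0.0625 + 0.015625 + 0.0078125 + 0.00390625
    = 247/256 = 0.96484375
Since 0.96484375 <= 1, Kraft's inequality IS satisfied.
A prefix code with these lengths CAN exist.

Kraft sum = 0.96484375. Satisfied.


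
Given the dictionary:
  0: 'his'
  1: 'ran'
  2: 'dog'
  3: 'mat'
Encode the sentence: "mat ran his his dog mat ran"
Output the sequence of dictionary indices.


Look up each word in the dictionary:
  'mat' -> 3
  'ran' -> 1
  'his' -> 0
  'his' -> 0
  'dog' -> 2
  'mat' -> 3
  'ran' -> 1

Encoded: [3, 1, 0, 0, 2, 3, 1]


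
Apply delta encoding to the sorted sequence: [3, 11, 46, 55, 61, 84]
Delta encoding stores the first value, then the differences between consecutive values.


First value: 3
Deltas:
  11 - 3 = 8
  46 - 11 = 35
  55 - 46 = 9
  61 - 55 = 6
  84 - 61 = 23


Delta encoded: [3, 8, 35, 9, 6, 23]


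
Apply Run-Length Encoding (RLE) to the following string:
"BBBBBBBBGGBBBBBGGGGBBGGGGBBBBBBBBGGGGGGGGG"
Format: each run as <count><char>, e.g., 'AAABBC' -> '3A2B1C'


Scanning runs left to right:
  i=0: run of 'B' x 8 -> '8B'
  i=8: run of 'G' x 2 -> '2G'
  i=10: run of 'B' x 5 -> '5B'
  i=15: run of 'G' x 4 -> '4G'
  i=19: run of 'B' x 2 -> '2B'
  i=21: run of 'G' x 4 -> '4G'
  i=25: run of 'B' x 8 -> '8B'
  i=33: run of 'G' x 9 -> '9G'

RLE = 8B2G5B4G2B4G8B9G


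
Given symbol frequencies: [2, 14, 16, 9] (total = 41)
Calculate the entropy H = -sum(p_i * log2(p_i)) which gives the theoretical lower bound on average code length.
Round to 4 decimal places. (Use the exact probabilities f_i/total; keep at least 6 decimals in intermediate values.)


Per-symbol terms -p_i * log2(p_i) with p_i = f_i/41:
  p = 2/41 = 0.048780: log2(p) = -4.357552, -p*log2(p) = 0.212564
  p = 14/41 = 0.341463: log2(p) = -1.550197, -p*log2(p) = 0.529336
  p = 16/41 = 0.390244: log2(p) = -1.357552, -p*log2(p) = 0.529776
  p = 9/41 = 0.219512: log2(p) = -2.187627, -p*log2(p) = 0.480211
H = 0.212564 + 0.529336 + 0.529776 + 0.480211 = 1.751887

H = 1.7519 bits/symbol


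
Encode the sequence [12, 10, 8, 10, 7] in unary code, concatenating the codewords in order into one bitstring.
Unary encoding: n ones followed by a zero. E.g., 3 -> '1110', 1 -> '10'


Encode each number as n ones followed by a terminating 0:
  12 -> 1111111111110 (13 bits)
  10 -> 11111111110 (11 bits)
  8 -> 111111110 (9 bits)
  10 -> 11111111110 (11 bits)
  7 -> 11111110 (8 bits)
Total length = 13 + 11 + 9 + 11 + 8 = 52 bits.

Unary([12, 10, 8, 10, 7]) = 1111111111110111111111101111111101111111111011111110 (52 bits)


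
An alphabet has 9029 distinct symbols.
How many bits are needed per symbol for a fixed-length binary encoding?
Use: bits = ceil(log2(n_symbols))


log2(9029) = 13.1404
Bracket: 2^13 = 8192 < 9029 <= 2^14 = 16384
So ceil(log2(9029)) = 14

bits = ceil(log2(9029)) = ceil(13.1404) = 14 bits


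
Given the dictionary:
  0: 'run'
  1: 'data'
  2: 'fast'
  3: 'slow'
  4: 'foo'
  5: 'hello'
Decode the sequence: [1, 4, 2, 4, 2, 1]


Look up each index in the dictionary:
  1 -> 'data'
  4 -> 'foo'
  2 -> 'fast'
  4 -> 'foo'
  2 -> 'fast'
  1 -> 'data'

Decoded: "data foo fast foo fast data"


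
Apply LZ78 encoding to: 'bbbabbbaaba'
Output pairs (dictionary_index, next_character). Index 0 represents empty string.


LZ78 encoding steps:
Dictionary: {0: ''}
Step 1: w='' (idx 0), next='b' -> output (0, 'b'), add 'b' as idx 1
Step 2: w='b' (idx 1), next='b' -> output (1, 'b'), add 'bb' as idx 2
Step 3: w='' (idx 0), next='a' -> output (0, 'a'), add 'a' as idx 3
Step 4: w='bb' (idx 2), next='b' -> output (2, 'b'), add 'bbb' as idx 4
Step 5: w='a' (idx 3), next='a' -> output (3, 'a'), add 'aa' as idx 5
Step 6: w='b' (idx 1), next='a' -> output (1, 'a'), add 'ba' as idx 6


Encoded: [(0, 'b'), (1, 'b'), (0, 'a'), (2, 'b'), (3, 'a'), (1, 'a')]


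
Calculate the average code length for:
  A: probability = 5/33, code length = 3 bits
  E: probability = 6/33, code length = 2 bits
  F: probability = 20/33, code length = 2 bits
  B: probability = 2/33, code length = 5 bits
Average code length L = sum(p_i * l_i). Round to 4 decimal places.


Weighted contributions p_i * l_i:
  A: (5/33) * 3 = 15/33
  E: (6/33) * 2 = 12/33
  F: (20/33) * 2 = 40/33
  B: (2/33) * 5 = 10/33
Sum = (15 + 12 + 40 + 10)/33 = 77/33

L = 77/33 = 2.3333 bits/symbol


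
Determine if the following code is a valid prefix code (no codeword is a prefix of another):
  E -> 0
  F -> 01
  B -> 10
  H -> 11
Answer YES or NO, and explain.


Checking each pair (does one codeword prefix another?):
  E='0' vs F='01': prefix -- VIOLATION

NO -- this is NOT a valid prefix code. E (0) is a prefix of F (01).


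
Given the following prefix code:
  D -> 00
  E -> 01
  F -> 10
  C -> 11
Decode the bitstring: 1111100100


Decoding step by step:
Bits 11 -> C
Bits 11 -> C
Bits 10 -> F
Bits 01 -> E
Bits 00 -> D


Decoded message: CCFED


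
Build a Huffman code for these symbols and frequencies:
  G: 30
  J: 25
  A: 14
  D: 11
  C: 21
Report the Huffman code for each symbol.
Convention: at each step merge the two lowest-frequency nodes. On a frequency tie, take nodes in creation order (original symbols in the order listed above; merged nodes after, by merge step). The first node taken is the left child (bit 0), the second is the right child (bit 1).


Huffman tree construction:
Step 1: Merge D(11) + A(14) = 25
Step 2: Merge C(21) + J(25) = 46
Step 3: Merge (D+A)(25) + G(30) = 55
Step 4: Merge (C+J)(46) + ((D+A)+G)(55) = 101
Read each symbol's code off the tree from the root (left child = 0, right child = 1).

Codes:
  G: 11 (length 2)
  J: 01 (length 2)
  A: 101 (length 3)
  D: 100 (length 3)
  C: 00 (length 2)
Average code length: 227/101 = 2.2475 bits/symbol


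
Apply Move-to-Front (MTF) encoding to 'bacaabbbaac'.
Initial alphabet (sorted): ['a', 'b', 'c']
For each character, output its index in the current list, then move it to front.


MTF encoding:
'b': index 1 in ['a', 'b', 'c'] -> ['b', 'a', 'c']
'a': index 1 in ['b', 'a', 'c'] -> ['a', 'b', 'c']
'c': index 2 in ['a', 'b', 'c'] -> ['c', 'a', 'b']
'a': index 1 in ['c', 'a', 'b'] -> ['a', 'c', 'b']
'a': index 0 in ['a', 'c', 'b'] -> ['a', 'c', 'b']
'b': index 2 in ['a', 'c', 'b'] -> ['b', 'a', 'c']
'b': index 0 in ['b', 'a', 'c'] -> ['b', 'a', 'c']
'b': index 0 in ['b', 'a', 'c'] -> ['b', 'a', 'c']
'a': index 1 in ['b', 'a', 'c'] -> ['a', 'b', 'c']
'a': index 0 in ['a', 'b', 'c'] -> ['a', 'b', 'c']
'c': index 2 in ['a', 'b', 'c'] -> ['c', 'a', 'b']


Output: [1, 1, 2, 1, 0, 2, 0, 0, 1, 0, 2]


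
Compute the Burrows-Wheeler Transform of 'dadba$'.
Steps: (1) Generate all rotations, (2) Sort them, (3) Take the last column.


Rotations (sorted):
  0: $dadba -> last char: a
  1: a$dadb -> last char: b
  2: adba$d -> last char: d
  3: ba$dad -> last char: d
  4: dadba$ -> last char: $
  5: dba$da -> last char: a


BWT = abdd$a


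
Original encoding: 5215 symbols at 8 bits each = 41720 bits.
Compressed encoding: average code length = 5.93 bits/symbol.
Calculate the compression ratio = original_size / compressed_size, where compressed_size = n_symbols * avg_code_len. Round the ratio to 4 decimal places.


original_size = n_symbols * orig_bits = 5215 * 8 = 41720 bits
compressed_size = n_symbols * avg_code_len = 5215 * 5.93 = 30924.95 bits
ratio = original_size / compressed_size = 41720 / 30924.95 = 1.3491

Compression ratio = 1.3491


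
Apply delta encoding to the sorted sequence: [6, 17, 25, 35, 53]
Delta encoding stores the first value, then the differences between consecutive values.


First value: 6
Deltas:
  17 - 6 = 11
  25 - 17 = 8
  35 - 25 = 10
  53 - 35 = 18


Delta encoded: [6, 11, 8, 10, 18]


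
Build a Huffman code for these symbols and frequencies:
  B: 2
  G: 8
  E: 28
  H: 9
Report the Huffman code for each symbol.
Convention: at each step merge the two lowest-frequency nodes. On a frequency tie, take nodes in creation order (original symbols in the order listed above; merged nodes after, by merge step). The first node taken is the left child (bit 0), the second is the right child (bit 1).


Huffman tree construction:
Step 1: Merge B(2) + G(8) = 10
Step 2: Merge H(9) + (B+G)(10) = 19
Step 3: Merge (H+(B+G))(19) + E(28) = 47
Read each symbol's code off the tree from the root (left child = 0, right child = 1).

Codes:
  B: 010 (length 3)
  G: 011 (length 3)
  E: 1 (length 1)
  H: 00 (length 2)
Average code length: 76/47 = 1.6170 bits/symbol


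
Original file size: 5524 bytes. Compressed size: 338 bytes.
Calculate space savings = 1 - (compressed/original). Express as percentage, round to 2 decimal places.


ratio = compressed/original = 338/5524 = 0.061188
savings = 1 - ratio = 1 - 0.061188 = 0.938812
as a percentage: 0.938812 * 100 = 93.88%

Space savings = 1 - 338/5524 = 93.88%


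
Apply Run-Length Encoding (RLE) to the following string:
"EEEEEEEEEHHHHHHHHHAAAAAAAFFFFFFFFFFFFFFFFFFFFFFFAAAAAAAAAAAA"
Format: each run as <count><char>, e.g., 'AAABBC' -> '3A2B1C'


Scanning runs left to right:
  i=0: run of 'E' x 9 -> '9E'
  i=9: run of 'H' x 9 -> '9H'
  i=18: run of 'A' x 7 -> '7A'
  i=25: run of 'F' x 23 -> '23F'
  i=48: run of 'A' x 12 -> '12A'

RLE = 9E9H7A23F12A


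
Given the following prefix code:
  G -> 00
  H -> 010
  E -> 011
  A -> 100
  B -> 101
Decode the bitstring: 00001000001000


Decoding step by step:
Bits 00 -> G
Bits 00 -> G
Bits 100 -> A
Bits 00 -> G
Bits 010 -> H
Bits 00 -> G


Decoded message: GGAGHG


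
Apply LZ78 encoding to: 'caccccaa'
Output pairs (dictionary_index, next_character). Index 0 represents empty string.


LZ78 encoding steps:
Dictionary: {0: ''}
Step 1: w='' (idx 0), next='c' -> output (0, 'c'), add 'c' as idx 1
Step 2: w='' (idx 0), next='a' -> output (0, 'a'), add 'a' as idx 2
Step 3: w='c' (idx 1), next='c' -> output (1, 'c'), add 'cc' as idx 3
Step 4: w='cc' (idx 3), next='a' -> output (3, 'a'), add 'cca' as idx 4
Step 5: w='a' (idx 2), end of input -> output (2, '')


Encoded: [(0, 'c'), (0, 'a'), (1, 'c'), (3, 'a'), (2, '')]


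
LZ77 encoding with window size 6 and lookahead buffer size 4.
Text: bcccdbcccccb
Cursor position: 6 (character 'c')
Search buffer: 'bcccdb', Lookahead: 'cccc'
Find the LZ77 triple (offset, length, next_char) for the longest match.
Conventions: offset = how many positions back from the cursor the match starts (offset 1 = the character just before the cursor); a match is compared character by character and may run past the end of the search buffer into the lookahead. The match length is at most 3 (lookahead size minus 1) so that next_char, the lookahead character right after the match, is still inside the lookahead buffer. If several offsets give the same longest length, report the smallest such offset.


Try each offset into the search buffer:
  offset=1 (pos 5, char 'b'): match length 0
  offset=2 (pos 4, char 'd'): match length 0
  offset=3 (pos 3, char 'c'): match length 1
  offset=4 (pos 2, char 'c'): match length 2
  offset=5 (pos 1, char 'c'): match length 3
  offset=6 (pos 0, char 'b'): match length 0
Longest match has length 3 at offset 5.
next_char = character at position 6 + 3 = 9 -> 'c'

Best match: offset=5, length=3 (matching 'ccc' starting at position 1)
LZ77 triple: (5, 3, 'c')
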